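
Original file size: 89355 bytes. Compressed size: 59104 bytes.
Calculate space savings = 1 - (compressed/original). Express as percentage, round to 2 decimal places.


ratio = compressed/original = 59104/89355 = 0.661452
savings = 1 - ratio = 1 - 0.661452 = 0.338548
as a percentage: 0.338548 * 100 = 33.85%

Space savings = 1 - 59104/89355 = 33.85%


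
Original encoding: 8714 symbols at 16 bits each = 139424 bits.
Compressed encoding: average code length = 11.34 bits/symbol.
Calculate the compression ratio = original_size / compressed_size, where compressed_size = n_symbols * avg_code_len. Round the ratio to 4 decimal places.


original_size = n_symbols * orig_bits = 8714 * 16 = 139424 bits
compressed_size = n_symbols * avg_code_len = 8714 * 11.34 = 98816.76 bits
ratio = original_size / compressed_size = 139424 / 98816.76 = 1.4109

Compression ratio = 1.4109


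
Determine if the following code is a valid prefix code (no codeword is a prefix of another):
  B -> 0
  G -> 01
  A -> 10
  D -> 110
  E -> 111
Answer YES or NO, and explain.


Checking each pair (does one codeword prefix another?):
  B='0' vs G='01': prefix -- VIOLATION

NO -- this is NOT a valid prefix code. B (0) is a prefix of G (01).


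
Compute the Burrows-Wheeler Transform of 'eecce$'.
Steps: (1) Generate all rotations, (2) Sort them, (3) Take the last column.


Rotations (sorted):
  0: $eecce -> last char: e
  1: cce$ee -> last char: e
  2: ce$eec -> last char: c
  3: e$eecc -> last char: c
  4: ecce$e -> last char: e
  5: eecce$ -> last char: $


BWT = eecce$


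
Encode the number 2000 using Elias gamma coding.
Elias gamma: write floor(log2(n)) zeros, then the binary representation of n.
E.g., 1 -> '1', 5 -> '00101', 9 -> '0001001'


num_bits = floor(log2(2000)) + 1 = 11
leading_zeros = num_bits - 1 = 10
binary(2000) = 11111010000

Elias gamma(2000) = '0000000000' + '11111010000' = 000000000011111010000 (21 bits)


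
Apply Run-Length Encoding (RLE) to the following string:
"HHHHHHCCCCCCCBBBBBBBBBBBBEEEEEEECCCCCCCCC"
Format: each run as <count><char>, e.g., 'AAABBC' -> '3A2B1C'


Scanning runs left to right:
  i=0: run of 'H' x 6 -> '6H'
  i=6: run of 'C' x 7 -> '7C'
  i=13: run of 'B' x 12 -> '12B'
  i=25: run of 'E' x 7 -> '7E'
  i=32: run of 'C' x 9 -> '9C'

RLE = 6H7C12B7E9C


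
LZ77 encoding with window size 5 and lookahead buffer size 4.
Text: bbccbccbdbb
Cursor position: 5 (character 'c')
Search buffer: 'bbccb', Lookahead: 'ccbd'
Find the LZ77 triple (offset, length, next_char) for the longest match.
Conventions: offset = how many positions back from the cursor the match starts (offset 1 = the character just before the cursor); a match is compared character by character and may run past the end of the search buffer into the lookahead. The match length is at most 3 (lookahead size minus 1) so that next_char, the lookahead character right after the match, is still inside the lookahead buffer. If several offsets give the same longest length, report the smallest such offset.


Try each offset into the search buffer:
  offset=1 (pos 4, char 'b'): match length 0
  offset=2 (pos 3, char 'c'): match length 1
  offset=3 (pos 2, char 'c'): match length 3
  offset=4 (pos 1, char 'b'): match length 0
  offset=5 (pos 0, char 'b'): match length 0
Longest match has length 3 at offset 3.
next_char = character at position 5 + 3 = 8 -> 'd'

Best match: offset=3, length=3 (matching 'ccb' starting at position 2)
LZ77 triple: (3, 3, 'd')


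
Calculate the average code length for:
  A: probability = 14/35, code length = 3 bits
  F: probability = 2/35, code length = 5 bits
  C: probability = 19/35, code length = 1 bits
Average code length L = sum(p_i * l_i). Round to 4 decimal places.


Weighted contributions p_i * l_i:
  A: (14/35) * 3 = 42/35
  F: (2/35) * 5 = 10/35
  C: (19/35) * 1 = 19/35
Sum = (42 + 10 + 19)/35 = 71/35

L = 71/35 = 2.0286 bits/symbol


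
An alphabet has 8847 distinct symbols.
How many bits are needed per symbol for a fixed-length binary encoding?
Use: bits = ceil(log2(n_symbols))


log2(8847) = 13.111
Bracket: 2^13 = 8192 < 8847 <= 2^14 = 16384
So ceil(log2(8847)) = 14

bits = ceil(log2(8847)) = ceil(13.111) = 14 bits


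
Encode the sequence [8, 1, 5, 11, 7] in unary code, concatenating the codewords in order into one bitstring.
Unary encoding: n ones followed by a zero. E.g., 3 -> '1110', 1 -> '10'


Encode each number as n ones followed by a terminating 0:
  8 -> 111111110 (9 bits)
  1 -> 10 (2 bits)
  5 -> 111110 (6 bits)
  11 -> 111111111110 (12 bits)
  7 -> 11111110 (8 bits)
Total length = 9 + 2 + 6 + 12 + 8 = 37 bits.

Unary([8, 1, 5, 11, 7]) = 1111111101011111011111111111011111110 (37 bits)


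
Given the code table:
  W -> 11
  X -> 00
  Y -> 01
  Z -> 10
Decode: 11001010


Decoding:
11 -> W
00 -> X
10 -> Z
10 -> Z


Result: WXZZ


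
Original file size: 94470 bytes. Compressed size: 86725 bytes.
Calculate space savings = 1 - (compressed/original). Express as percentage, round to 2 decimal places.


ratio = compressed/original = 86725/94470 = 0.918016
savings = 1 - ratio = 1 - 0.918016 = 0.081984
as a percentage: 0.081984 * 100 = 8.2%

Space savings = 1 - 86725/94470 = 8.2%


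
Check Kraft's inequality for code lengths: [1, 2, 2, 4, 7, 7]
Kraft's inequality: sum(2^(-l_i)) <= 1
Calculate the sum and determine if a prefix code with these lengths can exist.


Sum = 2^(-1) + 2^(-2) + 2^(-2) + 2^(-4) + 2^(-7) + 2^(-7)
    = 0.5 + 0.25 + 0.25 + 0.0625 + 0.0078125 + 0.0078125
    = 138/128 = 1.078125
Since 1.078125 > 1, Kraft's inequality is NOT satisfied.
A prefix code with these lengths CANNOT exist.

Kraft sum = 1.078125. Not satisfied.


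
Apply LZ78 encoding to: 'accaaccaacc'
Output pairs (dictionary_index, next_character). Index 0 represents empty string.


LZ78 encoding steps:
Dictionary: {0: ''}
Step 1: w='' (idx 0), next='a' -> output (0, 'a'), add 'a' as idx 1
Step 2: w='' (idx 0), next='c' -> output (0, 'c'), add 'c' as idx 2
Step 3: w='c' (idx 2), next='a' -> output (2, 'a'), add 'ca' as idx 3
Step 4: w='a' (idx 1), next='c' -> output (1, 'c'), add 'ac' as idx 4
Step 5: w='ca' (idx 3), next='a' -> output (3, 'a'), add 'caa' as idx 5
Step 6: w='c' (idx 2), next='c' -> output (2, 'c'), add 'cc' as idx 6


Encoded: [(0, 'a'), (0, 'c'), (2, 'a'), (1, 'c'), (3, 'a'), (2, 'c')]


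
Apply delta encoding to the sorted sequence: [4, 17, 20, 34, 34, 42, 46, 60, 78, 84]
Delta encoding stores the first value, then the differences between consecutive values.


First value: 4
Deltas:
  17 - 4 = 13
  20 - 17 = 3
  34 - 20 = 14
  34 - 34 = 0
  42 - 34 = 8
  46 - 42 = 4
  60 - 46 = 14
  78 - 60 = 18
  84 - 78 = 6


Delta encoded: [4, 13, 3, 14, 0, 8, 4, 14, 18, 6]


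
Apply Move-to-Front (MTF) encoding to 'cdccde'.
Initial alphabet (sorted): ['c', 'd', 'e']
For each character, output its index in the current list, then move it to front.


MTF encoding:
'c': index 0 in ['c', 'd', 'e'] -> ['c', 'd', 'e']
'd': index 1 in ['c', 'd', 'e'] -> ['d', 'c', 'e']
'c': index 1 in ['d', 'c', 'e'] -> ['c', 'd', 'e']
'c': index 0 in ['c', 'd', 'e'] -> ['c', 'd', 'e']
'd': index 1 in ['c', 'd', 'e'] -> ['d', 'c', 'e']
'e': index 2 in ['d', 'c', 'e'] -> ['e', 'd', 'c']


Output: [0, 1, 1, 0, 1, 2]


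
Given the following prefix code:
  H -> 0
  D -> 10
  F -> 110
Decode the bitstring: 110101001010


Decoding step by step:
Bits 110 -> F
Bits 10 -> D
Bits 10 -> D
Bits 0 -> H
Bits 10 -> D
Bits 10 -> D


Decoded message: FDDHDD


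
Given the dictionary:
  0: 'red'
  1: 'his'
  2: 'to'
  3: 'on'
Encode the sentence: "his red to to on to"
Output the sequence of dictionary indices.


Look up each word in the dictionary:
  'his' -> 1
  'red' -> 0
  'to' -> 2
  'to' -> 2
  'on' -> 3
  'to' -> 2

Encoded: [1, 0, 2, 2, 3, 2]


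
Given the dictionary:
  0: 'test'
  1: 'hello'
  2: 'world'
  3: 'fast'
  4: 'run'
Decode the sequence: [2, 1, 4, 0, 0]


Look up each index in the dictionary:
  2 -> 'world'
  1 -> 'hello'
  4 -> 'run'
  0 -> 'test'
  0 -> 'test'

Decoded: "world hello run test test"


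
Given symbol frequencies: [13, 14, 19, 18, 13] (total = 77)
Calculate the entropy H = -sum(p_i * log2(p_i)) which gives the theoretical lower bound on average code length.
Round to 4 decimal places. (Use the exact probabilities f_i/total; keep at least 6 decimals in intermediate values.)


Per-symbol terms -p_i * log2(p_i) with p_i = f_i/77:
  p = 13/77 = 0.168831: log2(p) = -2.566347, -p*log2(p) = 0.433279
  p = 14/77 = 0.181818: log2(p) = -2.459432, -p*log2(p) = 0.447169
  p = 19/77 = 0.246753: log2(p) = -2.018859, -p*log2(p) = 0.498160
  p = 18/77 = 0.233766: log2(p) = -2.096862, -p*log2(p) = 0.490175
  p = 13/77 = 0.168831: log2(p) = -2.566347, -p*log2(p) = 0.433279
H = 0.433279 + 0.447169 + 0.498160 + 0.490175 + 0.433279 = 2.302062

H = 2.3021 bits/symbol


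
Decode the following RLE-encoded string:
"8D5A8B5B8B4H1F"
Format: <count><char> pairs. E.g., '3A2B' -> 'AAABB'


Expanding each <count><char> pair:
  8D -> 'DDDDDDDD'
  5A -> 'AAAAA'
  8B -> 'BBBBBBBB'
  5B -> 'BBBBB'
  8B -> 'BBBBBBBB'
  4H -> 'HHHH'
  1F -> 'F'

Decoded = DDDDDDDDAAAAABBBBBBBBBBBBBBBBBBBBBHHHHF


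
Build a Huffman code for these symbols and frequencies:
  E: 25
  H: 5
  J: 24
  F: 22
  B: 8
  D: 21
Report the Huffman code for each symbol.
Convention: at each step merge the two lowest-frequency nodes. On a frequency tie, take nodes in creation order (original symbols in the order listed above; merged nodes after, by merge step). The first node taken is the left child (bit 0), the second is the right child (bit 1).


Huffman tree construction:
Step 1: Merge H(5) + B(8) = 13
Step 2: Merge (H+B)(13) + D(21) = 34
Step 3: Merge F(22) + J(24) = 46
Step 4: Merge E(25) + ((H+B)+D)(34) = 59
Step 5: Merge (F+J)(46) + (E+((H+B)+D))(59) = 105
Read each symbol's code off the tree from the root (left child = 0, right child = 1).

Codes:
  E: 10 (length 2)
  H: 1100 (length 4)
  J: 01 (length 2)
  F: 00 (length 2)
  B: 1101 (length 4)
  D: 111 (length 3)
Average code length: 257/105 = 2.4476 bits/symbol


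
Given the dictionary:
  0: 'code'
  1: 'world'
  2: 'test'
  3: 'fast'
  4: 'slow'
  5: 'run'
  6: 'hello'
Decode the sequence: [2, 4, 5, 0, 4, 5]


Look up each index in the dictionary:
  2 -> 'test'
  4 -> 'slow'
  5 -> 'run'
  0 -> 'code'
  4 -> 'slow'
  5 -> 'run'

Decoded: "test slow run code slow run"


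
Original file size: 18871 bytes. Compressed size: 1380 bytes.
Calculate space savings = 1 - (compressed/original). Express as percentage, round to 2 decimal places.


ratio = compressed/original = 1380/18871 = 0.073128
savings = 1 - ratio = 1 - 0.073128 = 0.926872
as a percentage: 0.926872 * 100 = 92.69%

Space savings = 1 - 1380/18871 = 92.69%


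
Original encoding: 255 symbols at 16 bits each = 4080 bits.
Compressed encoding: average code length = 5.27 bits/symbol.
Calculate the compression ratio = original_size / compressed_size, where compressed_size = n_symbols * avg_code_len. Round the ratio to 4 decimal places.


original_size = n_symbols * orig_bits = 255 * 16 = 4080 bits
compressed_size = n_symbols * avg_code_len = 255 * 5.27 = 1343.85 bits
ratio = original_size / compressed_size = 4080 / 1343.85 = 3.0361

Compression ratio = 3.0361


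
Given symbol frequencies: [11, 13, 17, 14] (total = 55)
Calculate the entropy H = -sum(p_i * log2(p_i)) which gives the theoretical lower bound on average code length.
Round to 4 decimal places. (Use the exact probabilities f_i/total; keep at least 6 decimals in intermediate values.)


Per-symbol terms -p_i * log2(p_i) with p_i = f_i/55:
  p = 11/55 = 0.200000: log2(p) = -2.321928, -p*log2(p) = 0.464386
  p = 13/55 = 0.236364: log2(p) = -2.080920, -p*log2(p) = 0.491854
  p = 17/55 = 0.309091: log2(p) = -1.693897, -p*log2(p) = 0.523568
  p = 14/55 = 0.254545: log2(p) = -1.974005, -p*log2(p) = 0.502474
H = 0.464386 + 0.491854 + 0.523568 + 0.502474 = 1.982282

H = 1.9823 bits/symbol


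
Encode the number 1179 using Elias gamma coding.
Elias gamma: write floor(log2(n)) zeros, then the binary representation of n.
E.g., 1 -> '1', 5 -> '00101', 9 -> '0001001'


num_bits = floor(log2(1179)) + 1 = 11
leading_zeros = num_bits - 1 = 10
binary(1179) = 10010011011

Elias gamma(1179) = '0000000000' + '10010011011' = 000000000010010011011 (21 bits)


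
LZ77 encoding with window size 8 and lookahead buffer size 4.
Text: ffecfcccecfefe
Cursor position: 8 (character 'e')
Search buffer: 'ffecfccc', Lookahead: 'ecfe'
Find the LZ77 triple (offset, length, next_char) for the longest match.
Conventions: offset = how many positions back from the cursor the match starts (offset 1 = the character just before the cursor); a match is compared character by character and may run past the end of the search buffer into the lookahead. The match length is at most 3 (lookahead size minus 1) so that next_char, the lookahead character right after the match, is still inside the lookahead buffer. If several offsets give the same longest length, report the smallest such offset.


Try each offset into the search buffer:
  offset=1 (pos 7, char 'c'): match length 0
  offset=2 (pos 6, char 'c'): match length 0
  offset=3 (pos 5, char 'c'): match length 0
  offset=4 (pos 4, char 'f'): match length 0
  offset=5 (pos 3, char 'c'): match length 0
  offset=6 (pos 2, char 'e'): match length 3
  offset=7 (pos 1, char 'f'): match length 0
  offset=8 (pos 0, char 'f'): match length 0
Longest match has length 3 at offset 6.
next_char = character at position 8 + 3 = 11 -> 'e'

Best match: offset=6, length=3 (matching 'ecf' starting at position 2)
LZ77 triple: (6, 3, 'e')


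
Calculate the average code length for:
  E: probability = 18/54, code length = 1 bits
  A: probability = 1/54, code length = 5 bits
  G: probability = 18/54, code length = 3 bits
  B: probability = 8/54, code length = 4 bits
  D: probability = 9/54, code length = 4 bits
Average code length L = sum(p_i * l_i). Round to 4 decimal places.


Weighted contributions p_i * l_i:
  E: (18/54) * 1 = 18/54
  A: (1/54) * 5 = 5/54
  G: (18/54) * 3 = 54/54
  B: (8/54) * 4 = 32/54
  D: (9/54) * 4 = 36/54
Sum = (18 + 5 + 54 + 32 + 36)/54 = 145/54

L = 145/54 = 2.6852 bits/symbol


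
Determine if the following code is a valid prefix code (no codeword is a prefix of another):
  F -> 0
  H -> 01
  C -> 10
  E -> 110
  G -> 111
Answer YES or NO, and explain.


Checking each pair (does one codeword prefix another?):
  F='0' vs H='01': prefix -- VIOLATION

NO -- this is NOT a valid prefix code. F (0) is a prefix of H (01).


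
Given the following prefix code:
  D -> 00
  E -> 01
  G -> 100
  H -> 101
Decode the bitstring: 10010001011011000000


Decoding step by step:
Bits 100 -> G
Bits 100 -> G
Bits 01 -> E
Bits 01 -> E
Bits 101 -> H
Bits 100 -> G
Bits 00 -> D
Bits 00 -> D


Decoded message: GGEEHGDD


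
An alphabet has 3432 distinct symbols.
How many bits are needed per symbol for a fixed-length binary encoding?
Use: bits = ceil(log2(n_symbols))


log2(3432) = 11.7448
Bracket: 2^11 = 2048 < 3432 <= 2^12 = 4096
So ceil(log2(3432)) = 12

bits = ceil(log2(3432)) = ceil(11.7448) = 12 bits


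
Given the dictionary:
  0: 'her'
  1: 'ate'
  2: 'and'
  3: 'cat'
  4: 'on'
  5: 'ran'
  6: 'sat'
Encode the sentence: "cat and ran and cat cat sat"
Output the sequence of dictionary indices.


Look up each word in the dictionary:
  'cat' -> 3
  'and' -> 2
  'ran' -> 5
  'and' -> 2
  'cat' -> 3
  'cat' -> 3
  'sat' -> 6

Encoded: [3, 2, 5, 2, 3, 3, 6]


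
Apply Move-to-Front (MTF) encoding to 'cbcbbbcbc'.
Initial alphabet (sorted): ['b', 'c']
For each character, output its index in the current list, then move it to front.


MTF encoding:
'c': index 1 in ['b', 'c'] -> ['c', 'b']
'b': index 1 in ['c', 'b'] -> ['b', 'c']
'c': index 1 in ['b', 'c'] -> ['c', 'b']
'b': index 1 in ['c', 'b'] -> ['b', 'c']
'b': index 0 in ['b', 'c'] -> ['b', 'c']
'b': index 0 in ['b', 'c'] -> ['b', 'c']
'c': index 1 in ['b', 'c'] -> ['c', 'b']
'b': index 1 in ['c', 'b'] -> ['b', 'c']
'c': index 1 in ['b', 'c'] -> ['c', 'b']


Output: [1, 1, 1, 1, 0, 0, 1, 1, 1]


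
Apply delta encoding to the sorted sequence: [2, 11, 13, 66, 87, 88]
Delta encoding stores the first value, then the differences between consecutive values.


First value: 2
Deltas:
  11 - 2 = 9
  13 - 11 = 2
  66 - 13 = 53
  87 - 66 = 21
  88 - 87 = 1


Delta encoded: [2, 9, 2, 53, 21, 1]


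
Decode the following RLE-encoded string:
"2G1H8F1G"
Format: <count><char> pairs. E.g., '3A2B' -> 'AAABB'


Expanding each <count><char> pair:
  2G -> 'GG'
  1H -> 'H'
  8F -> 'FFFFFFFF'
  1G -> 'G'

Decoded = GGHFFFFFFFFG


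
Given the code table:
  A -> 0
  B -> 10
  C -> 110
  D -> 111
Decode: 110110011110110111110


Decoding:
110 -> C
110 -> C
0 -> A
111 -> D
10 -> B
110 -> C
111 -> D
110 -> C


Result: CCADBCDC


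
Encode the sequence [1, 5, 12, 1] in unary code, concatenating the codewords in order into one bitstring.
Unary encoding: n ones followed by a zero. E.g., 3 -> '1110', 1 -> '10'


Encode each number as n ones followed by a terminating 0:
  1 -> 10 (2 bits)
  5 -> 111110 (6 bits)
  12 -> 1111111111110 (13 bits)
  1 -> 10 (2 bits)
Total length = 2 + 6 + 13 + 2 = 23 bits.

Unary([1, 5, 12, 1]) = 10111110111111111111010 (23 bits)


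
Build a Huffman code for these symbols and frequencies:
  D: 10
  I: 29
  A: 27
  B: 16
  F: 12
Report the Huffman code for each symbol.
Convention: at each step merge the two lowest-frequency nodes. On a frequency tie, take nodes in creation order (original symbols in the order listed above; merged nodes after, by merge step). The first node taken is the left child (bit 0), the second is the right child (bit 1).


Huffman tree construction:
Step 1: Merge D(10) + F(12) = 22
Step 2: Merge B(16) + (D+F)(22) = 38
Step 3: Merge A(27) + I(29) = 56
Step 4: Merge (B+(D+F))(38) + (A+I)(56) = 94
Read each symbol's code off the tree from the root (left child = 0, right child = 1).

Codes:
  D: 010 (length 3)
  I: 11 (length 2)
  A: 10 (length 2)
  B: 00 (length 2)
  F: 011 (length 3)
Average code length: 210/94 = 2.2340 bits/symbol


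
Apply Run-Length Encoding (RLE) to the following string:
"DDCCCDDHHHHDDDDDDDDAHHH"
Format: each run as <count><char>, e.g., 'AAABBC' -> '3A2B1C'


Scanning runs left to right:
  i=0: run of 'D' x 2 -> '2D'
  i=2: run of 'C' x 3 -> '3C'
  i=5: run of 'D' x 2 -> '2D'
  i=7: run of 'H' x 4 -> '4H'
  i=11: run of 'D' x 8 -> '8D'
  i=19: run of 'A' x 1 -> '1A'
  i=20: run of 'H' x 3 -> '3H'

RLE = 2D3C2D4H8D1A3H


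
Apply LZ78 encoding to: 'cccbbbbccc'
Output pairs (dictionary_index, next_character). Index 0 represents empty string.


LZ78 encoding steps:
Dictionary: {0: ''}
Step 1: w='' (idx 0), next='c' -> output (0, 'c'), add 'c' as idx 1
Step 2: w='c' (idx 1), next='c' -> output (1, 'c'), add 'cc' as idx 2
Step 3: w='' (idx 0), next='b' -> output (0, 'b'), add 'b' as idx 3
Step 4: w='b' (idx 3), next='b' -> output (3, 'b'), add 'bb' as idx 4
Step 5: w='b' (idx 3), next='c' -> output (3, 'c'), add 'bc' as idx 5
Step 6: w='cc' (idx 2), end of input -> output (2, '')


Encoded: [(0, 'c'), (1, 'c'), (0, 'b'), (3, 'b'), (3, 'c'), (2, '')]


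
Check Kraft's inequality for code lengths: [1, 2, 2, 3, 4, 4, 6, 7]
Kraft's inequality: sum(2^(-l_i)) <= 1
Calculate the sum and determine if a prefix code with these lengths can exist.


Sum = 2^(-1) + 2^(-2) + 2^(-2) + 2^(-3) + 2^(-4) + 2^(-4) + 2^(-6) + 2^(-7)
    = 0.5 + 0.25 + 0.25 + 0.125 + 0.0625 + 0.0625 + 0.015625 + 0.0078125
    = 163/128 = 1.2734375
Since 1.2734375 > 1, Kraft's inequality is NOT satisfied.
A prefix code with these lengths CANNOT exist.

Kraft sum = 1.2734375. Not satisfied.


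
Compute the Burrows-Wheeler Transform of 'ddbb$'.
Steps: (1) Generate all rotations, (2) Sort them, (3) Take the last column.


Rotations (sorted):
  0: $ddbb -> last char: b
  1: b$ddb -> last char: b
  2: bb$dd -> last char: d
  3: dbb$d -> last char: d
  4: ddbb$ -> last char: $


BWT = bbdd$


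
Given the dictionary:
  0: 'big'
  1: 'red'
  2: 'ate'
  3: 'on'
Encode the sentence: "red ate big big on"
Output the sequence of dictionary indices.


Look up each word in the dictionary:
  'red' -> 1
  'ate' -> 2
  'big' -> 0
  'big' -> 0
  'on' -> 3

Encoded: [1, 2, 0, 0, 3]


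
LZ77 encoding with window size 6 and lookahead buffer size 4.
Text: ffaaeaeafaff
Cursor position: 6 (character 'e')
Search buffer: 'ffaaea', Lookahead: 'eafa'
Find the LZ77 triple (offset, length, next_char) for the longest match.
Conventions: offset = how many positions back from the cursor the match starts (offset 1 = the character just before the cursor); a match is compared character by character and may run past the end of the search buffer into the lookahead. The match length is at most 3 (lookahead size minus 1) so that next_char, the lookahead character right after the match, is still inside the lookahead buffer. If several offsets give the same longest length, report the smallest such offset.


Try each offset into the search buffer:
  offset=1 (pos 5, char 'a'): match length 0
  offset=2 (pos 4, char 'e'): match length 2
  offset=3 (pos 3, char 'a'): match length 0
  offset=4 (pos 2, char 'a'): match length 0
  offset=5 (pos 1, char 'f'): match length 0
  offset=6 (pos 0, char 'f'): match length 0
Longest match has length 2 at offset 2.
next_char = character at position 6 + 2 = 8 -> 'f'

Best match: offset=2, length=2 (matching 'ea' starting at position 4)
LZ77 triple: (2, 2, 'f')


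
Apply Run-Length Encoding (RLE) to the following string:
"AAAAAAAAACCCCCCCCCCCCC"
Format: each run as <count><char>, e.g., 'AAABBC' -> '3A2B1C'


Scanning runs left to right:
  i=0: run of 'A' x 9 -> '9A'
  i=9: run of 'C' x 13 -> '13C'

RLE = 9A13C


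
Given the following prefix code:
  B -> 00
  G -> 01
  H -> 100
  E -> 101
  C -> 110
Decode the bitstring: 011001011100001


Decoding step by step:
Bits 01 -> G
Bits 100 -> H
Bits 101 -> E
Bits 110 -> C
Bits 00 -> B
Bits 01 -> G


Decoded message: GHECBG


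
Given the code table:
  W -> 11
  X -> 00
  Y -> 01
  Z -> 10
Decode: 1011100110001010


Decoding:
10 -> Z
11 -> W
10 -> Z
01 -> Y
10 -> Z
00 -> X
10 -> Z
10 -> Z


Result: ZWZYZXZZ


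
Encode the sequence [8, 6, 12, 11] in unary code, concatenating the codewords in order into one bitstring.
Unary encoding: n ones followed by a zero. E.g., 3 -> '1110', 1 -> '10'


Encode each number as n ones followed by a terminating 0:
  8 -> 111111110 (9 bits)
  6 -> 1111110 (7 bits)
  12 -> 1111111111110 (13 bits)
  11 -> 111111111110 (12 bits)
Total length = 9 + 7 + 13 + 12 = 41 bits.

Unary([8, 6, 12, 11]) = 11111111011111101111111111110111111111110 (41 bits)


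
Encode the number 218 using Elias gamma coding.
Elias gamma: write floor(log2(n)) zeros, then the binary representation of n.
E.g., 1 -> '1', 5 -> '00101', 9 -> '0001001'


num_bits = floor(log2(218)) + 1 = 8
leading_zeros = num_bits - 1 = 7
binary(218) = 11011010

Elias gamma(218) = '0000000' + '11011010' = 000000011011010 (15 bits)


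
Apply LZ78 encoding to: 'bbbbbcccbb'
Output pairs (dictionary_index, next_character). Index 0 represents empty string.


LZ78 encoding steps:
Dictionary: {0: ''}
Step 1: w='' (idx 0), next='b' -> output (0, 'b'), add 'b' as idx 1
Step 2: w='b' (idx 1), next='b' -> output (1, 'b'), add 'bb' as idx 2
Step 3: w='bb' (idx 2), next='c' -> output (2, 'c'), add 'bbc' as idx 3
Step 4: w='' (idx 0), next='c' -> output (0, 'c'), add 'c' as idx 4
Step 5: w='c' (idx 4), next='b' -> output (4, 'b'), add 'cb' as idx 5
Step 6: w='b' (idx 1), end of input -> output (1, '')


Encoded: [(0, 'b'), (1, 'b'), (2, 'c'), (0, 'c'), (4, 'b'), (1, '')]


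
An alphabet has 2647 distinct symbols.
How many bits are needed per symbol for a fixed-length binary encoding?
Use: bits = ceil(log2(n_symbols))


log2(2647) = 11.3701
Bracket: 2^11 = 2048 < 2647 <= 2^12 = 4096
So ceil(log2(2647)) = 12

bits = ceil(log2(2647)) = ceil(11.3701) = 12 bits


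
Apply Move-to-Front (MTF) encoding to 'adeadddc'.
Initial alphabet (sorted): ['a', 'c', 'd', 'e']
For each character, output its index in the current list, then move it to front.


MTF encoding:
'a': index 0 in ['a', 'c', 'd', 'e'] -> ['a', 'c', 'd', 'e']
'd': index 2 in ['a', 'c', 'd', 'e'] -> ['d', 'a', 'c', 'e']
'e': index 3 in ['d', 'a', 'c', 'e'] -> ['e', 'd', 'a', 'c']
'a': index 2 in ['e', 'd', 'a', 'c'] -> ['a', 'e', 'd', 'c']
'd': index 2 in ['a', 'e', 'd', 'c'] -> ['d', 'a', 'e', 'c']
'd': index 0 in ['d', 'a', 'e', 'c'] -> ['d', 'a', 'e', 'c']
'd': index 0 in ['d', 'a', 'e', 'c'] -> ['d', 'a', 'e', 'c']
'c': index 3 in ['d', 'a', 'e', 'c'] -> ['c', 'd', 'a', 'e']


Output: [0, 2, 3, 2, 2, 0, 0, 3]


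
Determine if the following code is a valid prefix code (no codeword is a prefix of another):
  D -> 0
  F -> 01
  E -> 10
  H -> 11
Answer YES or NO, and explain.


Checking each pair (does one codeword prefix another?):
  D='0' vs F='01': prefix -- VIOLATION

NO -- this is NOT a valid prefix code. D (0) is a prefix of F (01).


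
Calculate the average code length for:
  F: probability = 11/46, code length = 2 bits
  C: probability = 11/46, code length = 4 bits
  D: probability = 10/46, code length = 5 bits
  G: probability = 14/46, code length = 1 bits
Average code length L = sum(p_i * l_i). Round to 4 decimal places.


Weighted contributions p_i * l_i:
  F: (11/46) * 2 = 22/46
  C: (11/46) * 4 = 44/46
  D: (10/46) * 5 = 50/46
  G: (14/46) * 1 = 14/46
Sum = (22 + 44 + 50 + 14)/46 = 130/46

L = 130/46 = 2.8261 bits/symbol


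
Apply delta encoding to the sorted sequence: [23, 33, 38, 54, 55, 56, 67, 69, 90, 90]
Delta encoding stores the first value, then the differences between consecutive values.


First value: 23
Deltas:
  33 - 23 = 10
  38 - 33 = 5
  54 - 38 = 16
  55 - 54 = 1
  56 - 55 = 1
  67 - 56 = 11
  69 - 67 = 2
  90 - 69 = 21
  90 - 90 = 0


Delta encoded: [23, 10, 5, 16, 1, 1, 11, 2, 21, 0]


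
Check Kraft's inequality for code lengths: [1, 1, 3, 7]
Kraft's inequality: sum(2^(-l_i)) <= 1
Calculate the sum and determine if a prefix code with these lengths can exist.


Sum = 2^(-1) + 2^(-1) + 2^(-3) + 2^(-7)
    = 0.5 + 0.5 + 0.125 + 0.0078125
    = 145/128 = 1.1328125
Since 1.1328125 > 1, Kraft's inequality is NOT satisfied.
A prefix code with these lengths CANNOT exist.

Kraft sum = 1.1328125. Not satisfied.


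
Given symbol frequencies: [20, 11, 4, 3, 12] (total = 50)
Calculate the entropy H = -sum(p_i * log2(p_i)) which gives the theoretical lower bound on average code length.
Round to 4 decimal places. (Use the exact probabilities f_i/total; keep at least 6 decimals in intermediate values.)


Per-symbol terms -p_i * log2(p_i) with p_i = f_i/50:
  p = 20/50 = 0.400000: log2(p) = -1.321928, -p*log2(p) = 0.528771
  p = 11/50 = 0.220000: log2(p) = -2.184425, -p*log2(p) = 0.480573
  p = 4/50 = 0.080000: log2(p) = -3.643856, -p*log2(p) = 0.291508
  p = 3/50 = 0.060000: log2(p) = -4.058894, -p*log2(p) = 0.243534
  p = 12/50 = 0.240000: log2(p) = -2.058894, -p*log2(p) = 0.494134
H = 0.528771 + 0.480573 + 0.291508 + 0.243534 + 0.494134 = 2.038520

H = 2.0385 bits/symbol


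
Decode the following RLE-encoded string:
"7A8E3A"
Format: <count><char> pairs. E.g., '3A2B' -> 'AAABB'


Expanding each <count><char> pair:
  7A -> 'AAAAAAA'
  8E -> 'EEEEEEEE'
  3A -> 'AAA'

Decoded = AAAAAAAEEEEEEEEAAA


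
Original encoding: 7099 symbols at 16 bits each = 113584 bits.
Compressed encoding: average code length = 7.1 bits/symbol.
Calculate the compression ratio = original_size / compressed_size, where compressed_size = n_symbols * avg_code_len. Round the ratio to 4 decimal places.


original_size = n_symbols * orig_bits = 7099 * 16 = 113584 bits
compressed_size = n_symbols * avg_code_len = 7099 * 7.1 = 50402.9 bits
ratio = original_size / compressed_size = 113584 / 50402.9 = 2.2535

Compression ratio = 2.2535


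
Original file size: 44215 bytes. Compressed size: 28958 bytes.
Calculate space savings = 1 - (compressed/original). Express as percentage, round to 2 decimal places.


ratio = compressed/original = 28958/44215 = 0.654936
savings = 1 - ratio = 1 - 0.654936 = 0.345064
as a percentage: 0.345064 * 100 = 34.51%

Space savings = 1 - 28958/44215 = 34.51%


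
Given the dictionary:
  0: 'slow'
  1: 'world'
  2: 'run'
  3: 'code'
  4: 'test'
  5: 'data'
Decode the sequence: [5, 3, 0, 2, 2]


Look up each index in the dictionary:
  5 -> 'data'
  3 -> 'code'
  0 -> 'slow'
  2 -> 'run'
  2 -> 'run'

Decoded: "data code slow run run"


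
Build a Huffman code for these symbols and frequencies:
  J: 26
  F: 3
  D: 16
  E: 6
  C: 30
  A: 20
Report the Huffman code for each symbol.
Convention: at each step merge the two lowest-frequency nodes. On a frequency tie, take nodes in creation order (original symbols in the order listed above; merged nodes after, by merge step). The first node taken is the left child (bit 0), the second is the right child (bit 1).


Huffman tree construction:
Step 1: Merge F(3) + E(6) = 9
Step 2: Merge (F+E)(9) + D(16) = 25
Step 3: Merge A(20) + ((F+E)+D)(25) = 45
Step 4: Merge J(26) + C(30) = 56
Step 5: Merge (A+((F+E)+D))(45) + (J+C)(56) = 101
Read each symbol's code off the tree from the root (left child = 0, right child = 1).

Codes:
  J: 10 (length 2)
  F: 0100 (length 4)
  D: 011 (length 3)
  E: 0101 (length 4)
  C: 11 (length 2)
  A: 00 (length 2)
Average code length: 236/101 = 2.3366 bits/symbol


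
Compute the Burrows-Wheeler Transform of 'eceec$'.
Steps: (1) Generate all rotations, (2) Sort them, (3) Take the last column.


Rotations (sorted):
  0: $eceec -> last char: c
  1: c$ecee -> last char: e
  2: ceec$e -> last char: e
  3: ec$ece -> last char: e
  4: eceec$ -> last char: $
  5: eec$ec -> last char: c


BWT = ceee$c


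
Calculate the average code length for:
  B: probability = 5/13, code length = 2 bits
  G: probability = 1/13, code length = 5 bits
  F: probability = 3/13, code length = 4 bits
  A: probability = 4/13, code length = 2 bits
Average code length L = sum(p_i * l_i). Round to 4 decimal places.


Weighted contributions p_i * l_i:
  B: (5/13) * 2 = 10/13
  G: (1/13) * 5 = 5/13
  F: (3/13) * 4 = 12/13
  A: (4/13) * 2 = 8/13
Sum = (10 + 5 + 12 + 8)/13 = 35/13

L = 35/13 = 2.6923 bits/symbol


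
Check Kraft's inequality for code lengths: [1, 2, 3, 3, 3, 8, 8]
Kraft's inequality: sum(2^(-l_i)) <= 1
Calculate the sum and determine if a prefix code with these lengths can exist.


Sum = 2^(-1) + 2^(-2) + 2^(-3) + 2^(-3) + 2^(-3) + 2^(-8) + 2^(-8)
    = 0.5 + 0.25 + 0.125 + 0.125 + 0.125 + 0.00390625 + 0.00390625
    = 290/256 = 1.1328125
Since 1.1328125 > 1, Kraft's inequality is NOT satisfied.
A prefix code with these lengths CANNOT exist.

Kraft sum = 1.1328125. Not satisfied.


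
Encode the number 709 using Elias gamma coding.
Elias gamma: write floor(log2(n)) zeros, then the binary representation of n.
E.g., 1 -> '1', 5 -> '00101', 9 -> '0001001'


num_bits = floor(log2(709)) + 1 = 10
leading_zeros = num_bits - 1 = 9
binary(709) = 1011000101

Elias gamma(709) = '000000000' + '1011000101' = 0000000001011000101 (19 bits)


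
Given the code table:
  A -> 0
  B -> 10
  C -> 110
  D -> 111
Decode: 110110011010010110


Decoding:
110 -> C
110 -> C
0 -> A
110 -> C
10 -> B
0 -> A
10 -> B
110 -> C


Result: CCACBABC


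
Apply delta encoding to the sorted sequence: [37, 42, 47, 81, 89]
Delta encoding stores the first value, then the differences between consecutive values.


First value: 37
Deltas:
  42 - 37 = 5
  47 - 42 = 5
  81 - 47 = 34
  89 - 81 = 8


Delta encoded: [37, 5, 5, 34, 8]


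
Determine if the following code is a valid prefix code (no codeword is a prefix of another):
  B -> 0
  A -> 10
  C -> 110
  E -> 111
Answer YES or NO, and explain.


Checking each pair (does one codeword prefix another?):
  B='0' vs A='10': no prefix
  B='0' vs C='110': no prefix
  B='0' vs E='111': no prefix
  A='10' vs B='0': no prefix
  A='10' vs C='110': no prefix
  A='10' vs E='111': no prefix
  C='110' vs B='0': no prefix
  C='110' vs A='10': no prefix
  C='110' vs E='111': no prefix
  E='111' vs B='0': no prefix
  E='111' vs A='10': no prefix
  E='111' vs C='110': no prefix
No violation found over all pairs.

YES -- this is a valid prefix code. No codeword is a prefix of any other codeword.


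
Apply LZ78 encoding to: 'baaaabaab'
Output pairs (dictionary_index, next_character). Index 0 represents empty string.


LZ78 encoding steps:
Dictionary: {0: ''}
Step 1: w='' (idx 0), next='b' -> output (0, 'b'), add 'b' as idx 1
Step 2: w='' (idx 0), next='a' -> output (0, 'a'), add 'a' as idx 2
Step 3: w='a' (idx 2), next='a' -> output (2, 'a'), add 'aa' as idx 3
Step 4: w='a' (idx 2), next='b' -> output (2, 'b'), add 'ab' as idx 4
Step 5: w='aa' (idx 3), next='b' -> output (3, 'b'), add 'aab' as idx 5


Encoded: [(0, 'b'), (0, 'a'), (2, 'a'), (2, 'b'), (3, 'b')]


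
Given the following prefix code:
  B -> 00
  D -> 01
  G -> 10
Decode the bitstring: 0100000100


Decoding step by step:
Bits 01 -> D
Bits 00 -> B
Bits 00 -> B
Bits 01 -> D
Bits 00 -> B


Decoded message: DBBDB


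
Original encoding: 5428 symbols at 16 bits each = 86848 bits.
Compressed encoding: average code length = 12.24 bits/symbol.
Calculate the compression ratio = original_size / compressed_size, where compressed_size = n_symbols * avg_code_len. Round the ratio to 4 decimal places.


original_size = n_symbols * orig_bits = 5428 * 16 = 86848 bits
compressed_size = n_symbols * avg_code_len = 5428 * 12.24 = 66438.72 bits
ratio = original_size / compressed_size = 86848 / 66438.72 = 1.3072

Compression ratio = 1.3072


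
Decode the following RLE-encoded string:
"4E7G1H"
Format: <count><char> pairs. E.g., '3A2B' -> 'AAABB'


Expanding each <count><char> pair:
  4E -> 'EEEE'
  7G -> 'GGGGGGG'
  1H -> 'H'

Decoded = EEEEGGGGGGGH


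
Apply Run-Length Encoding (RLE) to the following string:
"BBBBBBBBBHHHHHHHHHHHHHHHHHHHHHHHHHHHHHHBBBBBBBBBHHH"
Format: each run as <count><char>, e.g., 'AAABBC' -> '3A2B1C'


Scanning runs left to right:
  i=0: run of 'B' x 9 -> '9B'
  i=9: run of 'H' x 30 -> '30H'
  i=39: run of 'B' x 9 -> '9B'
  i=48: run of 'H' x 3 -> '3H'

RLE = 9B30H9B3H


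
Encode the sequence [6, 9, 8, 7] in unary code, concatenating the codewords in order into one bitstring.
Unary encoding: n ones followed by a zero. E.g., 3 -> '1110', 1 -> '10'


Encode each number as n ones followed by a terminating 0:
  6 -> 1111110 (7 bits)
  9 -> 1111111110 (10 bits)
  8 -> 111111110 (9 bits)
  7 -> 11111110 (8 bits)
Total length = 7 + 10 + 9 + 8 = 34 bits.

Unary([6, 9, 8, 7]) = 1111110111111111011111111011111110 (34 bits)


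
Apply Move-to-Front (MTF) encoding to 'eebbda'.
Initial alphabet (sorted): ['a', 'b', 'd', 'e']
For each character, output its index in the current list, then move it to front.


MTF encoding:
'e': index 3 in ['a', 'b', 'd', 'e'] -> ['e', 'a', 'b', 'd']
'e': index 0 in ['e', 'a', 'b', 'd'] -> ['e', 'a', 'b', 'd']
'b': index 2 in ['e', 'a', 'b', 'd'] -> ['b', 'e', 'a', 'd']
'b': index 0 in ['b', 'e', 'a', 'd'] -> ['b', 'e', 'a', 'd']
'd': index 3 in ['b', 'e', 'a', 'd'] -> ['d', 'b', 'e', 'a']
'a': index 3 in ['d', 'b', 'e', 'a'] -> ['a', 'd', 'b', 'e']


Output: [3, 0, 2, 0, 3, 3]


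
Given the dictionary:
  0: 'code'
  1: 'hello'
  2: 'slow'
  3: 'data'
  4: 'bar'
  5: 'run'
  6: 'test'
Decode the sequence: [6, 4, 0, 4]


Look up each index in the dictionary:
  6 -> 'test'
  4 -> 'bar'
  0 -> 'code'
  4 -> 'bar'

Decoded: "test bar code bar"


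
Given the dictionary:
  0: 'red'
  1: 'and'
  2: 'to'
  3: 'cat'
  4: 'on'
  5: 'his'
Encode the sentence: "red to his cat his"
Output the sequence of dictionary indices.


Look up each word in the dictionary:
  'red' -> 0
  'to' -> 2
  'his' -> 5
  'cat' -> 3
  'his' -> 5

Encoded: [0, 2, 5, 3, 5]


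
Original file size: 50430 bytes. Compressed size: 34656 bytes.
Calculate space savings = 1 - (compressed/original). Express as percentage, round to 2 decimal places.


ratio = compressed/original = 34656/50430 = 0.68721
savings = 1 - ratio = 1 - 0.68721 = 0.31279
as a percentage: 0.31279 * 100 = 31.28%

Space savings = 1 - 34656/50430 = 31.28%


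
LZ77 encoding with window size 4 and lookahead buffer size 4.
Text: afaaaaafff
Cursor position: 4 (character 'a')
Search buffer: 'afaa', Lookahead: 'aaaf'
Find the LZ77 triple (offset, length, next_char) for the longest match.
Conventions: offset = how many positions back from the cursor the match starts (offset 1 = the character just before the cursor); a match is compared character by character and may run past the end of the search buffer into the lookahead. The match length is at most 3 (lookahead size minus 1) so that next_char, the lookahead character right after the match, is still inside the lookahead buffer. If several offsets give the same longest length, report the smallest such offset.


Try each offset into the search buffer:
  offset=1 (pos 3, char 'a'): match length 3
  offset=2 (pos 2, char 'a'): match length 3
  offset=3 (pos 1, char 'f'): match length 0
  offset=4 (pos 0, char 'a'): match length 1
Longest match has length 3, found at offsets 1, 2; take the smallest, offset 1.
next_char = character at position 4 + 3 = 7 -> 'f'

Best match: offset=1, length=3 (matching 'aaa' starting at position 3)
LZ77 triple: (1, 3, 'f')


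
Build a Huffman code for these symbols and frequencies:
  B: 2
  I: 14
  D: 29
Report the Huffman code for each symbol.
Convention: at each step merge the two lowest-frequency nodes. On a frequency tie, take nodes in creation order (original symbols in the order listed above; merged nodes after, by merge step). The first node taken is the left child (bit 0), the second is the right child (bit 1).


Huffman tree construction:
Step 1: Merge B(2) + I(14) = 16
Step 2: Merge (B+I)(16) + D(29) = 45
Read each symbol's code off the tree from the root (left child = 0, right child = 1).

Codes:
  B: 00 (length 2)
  I: 01 (length 2)
  D: 1 (length 1)
Average code length: 61/45 = 1.3556 bits/symbol


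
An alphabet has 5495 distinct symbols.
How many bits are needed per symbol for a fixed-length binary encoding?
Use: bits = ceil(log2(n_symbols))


log2(5495) = 12.4239
Bracket: 2^12 = 4096 < 5495 <= 2^13 = 8192
So ceil(log2(5495)) = 13

bits = ceil(log2(5495)) = ceil(12.4239) = 13 bits


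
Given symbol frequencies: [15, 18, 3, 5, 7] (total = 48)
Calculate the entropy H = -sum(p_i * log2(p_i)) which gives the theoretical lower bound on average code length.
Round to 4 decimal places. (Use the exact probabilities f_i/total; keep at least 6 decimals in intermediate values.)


Per-symbol terms -p_i * log2(p_i) with p_i = f_i/48:
  p = 15/48 = 0.312500: log2(p) = -1.678072, -p*log2(p) = 0.524397
  p = 18/48 = 0.375000: log2(p) = -1.415037, -p*log2(p) = 0.530639
  p = 3/48 = 0.062500: log2(p) = -4.000000, -p*log2(p) = 0.250000
  p = 5/48 = 0.104167: log2(p) = -3.263034, -p*log2(p) = 0.339899
  p = 7/48 = 0.145833: log2(p) = -2.777608, -p*log2(p) = 0.405068
H = 0.524397 + 0.530639 + 0.250000 + 0.339899 + 0.405068 = 2.050003

H = 2.05 bits/symbol


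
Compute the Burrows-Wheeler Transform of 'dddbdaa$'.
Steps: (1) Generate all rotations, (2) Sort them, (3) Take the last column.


Rotations (sorted):
  0: $dddbdaa -> last char: a
  1: a$dddbda -> last char: a
  2: aa$dddbd -> last char: d
  3: bdaa$ddd -> last char: d
  4: daa$dddb -> last char: b
  5: dbdaa$dd -> last char: d
  6: ddbdaa$d -> last char: d
  7: dddbdaa$ -> last char: $


BWT = aaddbdd$


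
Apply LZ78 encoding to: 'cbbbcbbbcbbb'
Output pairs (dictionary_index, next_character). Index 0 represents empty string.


LZ78 encoding steps:
Dictionary: {0: ''}
Step 1: w='' (idx 0), next='c' -> output (0, 'c'), add 'c' as idx 1
Step 2: w='' (idx 0), next='b' -> output (0, 'b'), add 'b' as idx 2
Step 3: w='b' (idx 2), next='b' -> output (2, 'b'), add 'bb' as idx 3
Step 4: w='c' (idx 1), next='b' -> output (1, 'b'), add 'cb' as idx 4
Step 5: w='bb' (idx 3), next='c' -> output (3, 'c'), add 'bbc' as idx 5
Step 6: w='bb' (idx 3), next='b' -> output (3, 'b'), add 'bbb' as idx 6


Encoded: [(0, 'c'), (0, 'b'), (2, 'b'), (1, 'b'), (3, 'c'), (3, 'b')]
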